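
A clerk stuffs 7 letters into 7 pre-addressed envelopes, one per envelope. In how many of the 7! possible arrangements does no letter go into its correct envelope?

By inclusion-exclusion, !7 = Σ (-1)^k · 7!/k! for k=0..7
= 7! - 7!/1! + 7!/2! - 7!/3! + 7!/4! - 7!/5! + 7!/6! - 7!/7!
= 5040 - 5040 + 2520 - 840 + 210 - 42 + 7 - 1
= 1854

1854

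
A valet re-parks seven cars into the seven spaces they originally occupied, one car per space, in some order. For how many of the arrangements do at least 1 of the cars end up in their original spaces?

Sum C(7,i)·!(7-i) for i = 1..7:
  i=1: C(7,1)·!6 = 7·265 = 1855
  i=2: C(7,2)·!5 = 21·44 = 924
  i=3: C(7,3)·!4 = 35·9 = 315
  i=4: C(7,4)·!3 = 35·2 = 70
  i=5: C(7,5)·!2 = 21·1 = 21
  i=6: C(7,6)·!1 = 7·0 = 0
  i=7: C(7,7)·!0 = 1·1 = 1
Total = 3186.

3186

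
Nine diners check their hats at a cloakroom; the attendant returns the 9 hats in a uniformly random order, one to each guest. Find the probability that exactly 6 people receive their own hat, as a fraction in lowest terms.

1/2160

Favorable outcomes: C(9,6)·!3 = 84·2 = 168.
Total outcomes: 9! = 362880.
Probability = 168/362880 = 1/2160.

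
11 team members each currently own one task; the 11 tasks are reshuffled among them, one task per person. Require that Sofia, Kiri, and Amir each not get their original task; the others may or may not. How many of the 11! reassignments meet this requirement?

30078720

Inclusion-exclusion on the 3 forbidden self-matches:
Σ_{j=0}^{3} (-1)^j C(3,j)(11-j)!
= C(3,0)·11! - C(3,1)·10! + C(3,2)·9! - C(3,3)·8!
= 39916800 - 10886400 + 1088640 - 40320
= 30078720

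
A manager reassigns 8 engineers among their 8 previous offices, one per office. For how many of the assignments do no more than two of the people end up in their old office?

37085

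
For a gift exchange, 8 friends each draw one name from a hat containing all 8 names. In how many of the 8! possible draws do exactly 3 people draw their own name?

Pick the 3 fixed positions: C(8,3) = 56 ways.
The remaining 5 must be deranged: !5 = 44.
Total: 56 × 44 = 2464.

2464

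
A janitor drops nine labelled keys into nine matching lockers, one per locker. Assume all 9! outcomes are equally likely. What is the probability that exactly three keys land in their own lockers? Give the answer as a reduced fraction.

Favorable outcomes: C(9,3)·!6 = 84·265 = 22260.
Total outcomes: 9! = 362880.
Probability = 22260/362880 = 53/864.

53/864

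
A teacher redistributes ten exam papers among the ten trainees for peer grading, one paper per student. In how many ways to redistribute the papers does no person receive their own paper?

1334961

The subfactorial !10 = [10!/e] (nearest integer).
10! = 3628800, and 3628800/e ≈ 1334960.92, so !10 = 1334961.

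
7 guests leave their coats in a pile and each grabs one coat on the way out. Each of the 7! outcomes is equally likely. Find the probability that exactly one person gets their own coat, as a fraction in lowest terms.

53/144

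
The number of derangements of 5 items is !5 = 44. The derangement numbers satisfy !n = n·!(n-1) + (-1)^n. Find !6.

!6 = 6·44 + 1 = 265.

265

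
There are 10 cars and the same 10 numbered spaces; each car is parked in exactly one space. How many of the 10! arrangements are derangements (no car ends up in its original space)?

1334961

!10 = 10! · Σ_{k=0}^{10} (-1)^k/k!
= 10! - 10!/1! + 10!/2! - 10!/3! + 10!/4! - 10!/5! + 10!/6! - 10!/7! + 10!/8! - 10!/9! + 10!/10!
= 3628800 - 3628800 + 1814400 - 604800 + 151200 - 30240 + 5040 - 720 + 90 - 10 + 1
= 1334961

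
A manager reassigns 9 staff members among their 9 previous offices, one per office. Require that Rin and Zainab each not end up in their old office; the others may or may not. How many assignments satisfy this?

Let A_j be the event that the j-th constrained one is fixed. By inclusion-exclusion over the 2 events:
Σ_{j=0}^{2} (-1)^j C(2,j)(9-j)!
= C(2,0)·9! - C(2,1)·8! + C(2,2)·7!
= 362880 - 80640 + 5040
= 287280

287280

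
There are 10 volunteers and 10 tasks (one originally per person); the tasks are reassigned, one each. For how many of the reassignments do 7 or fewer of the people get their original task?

3628754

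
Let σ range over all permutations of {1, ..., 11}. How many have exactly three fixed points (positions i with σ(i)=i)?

2447445

Choose which 3 of the 11 are fixed: C(11,3) = 165.
The other 8 form a derangement: !8 = 14833.
Total: 165 × 14833 = 2447445.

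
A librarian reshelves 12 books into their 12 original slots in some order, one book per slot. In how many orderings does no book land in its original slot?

Use !n = (n-1)(!(n-1) + !(n-2)).
!12 = 11·(14684570 + 1334961) = 11·16019531 = 176214841

176214841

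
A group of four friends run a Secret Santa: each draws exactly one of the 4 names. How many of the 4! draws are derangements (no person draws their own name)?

9

The number of derangements of 4 is !4 = Σ_{k=0}^{4} (-1)^k·4!/k!
= 4! - 4!/1! + 4!/2! - 4!/3! + 4!/4!
= 24 - 24 + 12 - 4 + 1
= 9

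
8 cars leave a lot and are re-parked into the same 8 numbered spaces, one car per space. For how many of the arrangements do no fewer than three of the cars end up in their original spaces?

Sum C(8,i)·!(8-i) for i = 3..8:
  i=3: C(8,3)·!5 = 56·44 = 2464
  i=4: C(8,4)·!4 = 70·9 = 630
  i=5: C(8,5)·!3 = 56·2 = 112
  i=6: C(8,6)·!2 = 28·1 = 28
  i=7: C(8,7)·!1 = 8·0 = 0
  i=8: C(8,8)·!0 = 1·1 = 1
Total = 3235.

3235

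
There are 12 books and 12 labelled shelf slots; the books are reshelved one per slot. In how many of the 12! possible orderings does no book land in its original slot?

The number of derangements of 12 is !12 = Σ_{k=0}^{12} (-1)^k·12!/k!
= 12! - 12!/1! + 12!/2! - 12!/3! + 12!/4! - 12!/5! + 12!/6! - 12!/7! + 12!/8! - 12!/9! + 12!/10! - 12!/11! + 12!/12!
= 479001600 - 479001600 + 239500800 - 79833600 + 19958400 - 3991680 + 665280 - 95040 + 11880 - 1320 + 132 - 12 + 1
= 176214841

176214841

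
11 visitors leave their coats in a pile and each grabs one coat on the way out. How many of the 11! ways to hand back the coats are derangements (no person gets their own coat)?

!11 is the nearest integer to 11!/e.
11! = 39916800, and 39916800/e ≈ 14684570.08, so !11 = 14684570.

14684570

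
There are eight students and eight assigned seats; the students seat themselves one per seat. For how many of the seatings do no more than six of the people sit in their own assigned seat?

40319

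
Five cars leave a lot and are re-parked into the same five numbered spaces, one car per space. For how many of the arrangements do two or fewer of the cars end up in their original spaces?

109

Sum C(5,i)·!(5-i) for i = 0..2:
  i=0: C(5,0)·!5 = 1·44 = 44
  i=1: C(5,1)·!4 = 5·9 = 45
  i=2: C(5,2)·!3 = 10·2 = 20
Total = 109.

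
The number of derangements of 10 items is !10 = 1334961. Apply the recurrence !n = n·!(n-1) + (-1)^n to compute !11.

!11 = 11·1334961 - 1 = 14684570.

14684570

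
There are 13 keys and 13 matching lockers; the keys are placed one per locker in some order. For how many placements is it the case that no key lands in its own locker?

2290792932

!13 = 13! · Σ_{k=0}^{13} (-1)^k/k!
= 13! - 13!/1! + 13!/2! - 13!/3! + 13!/4! - 13!/5! + 13!/6! - 13!/7! + 13!/8! - 13!/9! + 13!/10! - 13!/11! + 13!/12! - 13!/13!
= 6227020800 - 6227020800 + 3113510400 - 1037836800 + 259459200 - 51891840 + 8648640 - 1235520 + 154440 - 17160 + 1716 - 156 + 13 - 1
= 2290792932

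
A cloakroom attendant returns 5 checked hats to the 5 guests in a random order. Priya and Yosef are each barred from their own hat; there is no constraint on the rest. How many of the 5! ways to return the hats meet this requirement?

78

Let A_j be the event that the j-th constrained one is fixed. By inclusion-exclusion over the 2 events:
Σ_{j=0}^{2} (-1)^j C(2,j)(5-j)!
= C(2,0)·5! - C(2,1)·4! + C(2,2)·3!
= 120 - 48 + 6
= 78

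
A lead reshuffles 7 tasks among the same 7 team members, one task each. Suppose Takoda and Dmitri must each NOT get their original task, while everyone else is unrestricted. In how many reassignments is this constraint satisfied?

3720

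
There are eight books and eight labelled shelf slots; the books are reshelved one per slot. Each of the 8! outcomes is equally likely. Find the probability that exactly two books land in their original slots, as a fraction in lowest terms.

Favorable outcomes: C(8,2)·!6 = 28·265 = 7420.
Total outcomes: 8! = 40320.
Probability = 7420/40320 = 53/288.

53/288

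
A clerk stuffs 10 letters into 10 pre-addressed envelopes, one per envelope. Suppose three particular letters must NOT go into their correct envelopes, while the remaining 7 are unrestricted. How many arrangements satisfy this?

Inclusion-exclusion on the 3 forbidden self-matches:
Σ_{j=0}^{3} (-1)^j C(3,j)(10-j)!
= C(3,0)·10! - C(3,1)·9! + C(3,2)·8! - C(3,3)·7!
= 3628800 - 1088640 + 120960 - 5040
= 2656080

2656080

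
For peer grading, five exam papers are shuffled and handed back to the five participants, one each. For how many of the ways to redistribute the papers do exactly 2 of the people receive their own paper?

Pick the 2 fixed positions: C(5,2) = 10 ways.
The remaining 3 must be deranged: !3 = 2.
Total: 10 × 2 = 20.

20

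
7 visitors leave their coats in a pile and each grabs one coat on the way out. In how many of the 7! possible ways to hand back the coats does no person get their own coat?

1854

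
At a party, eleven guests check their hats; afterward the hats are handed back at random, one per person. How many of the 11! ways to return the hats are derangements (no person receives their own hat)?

!11 = 11! · Σ_{k=0}^{11} (-1)^k/k!
= 11! - 11!/1! + 11!/2! - 11!/3! + 11!/4! - 11!/5! + 11!/6! - 11!/7! + 11!/8! - 11!/9! + 11!/10! - 11!/11!
= 39916800 - 39916800 + 19958400 - 6652800 + 1663200 - 332640 + 55440 - 7920 + 990 - 110 + 11 - 1
= 14684570

14684570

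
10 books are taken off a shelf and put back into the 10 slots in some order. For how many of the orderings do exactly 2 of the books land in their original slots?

Choose which 2 of the 10 are fixed: C(10,2) = 45.
The other 8 form a derangement: !8 = 14833.
Total: 45 × 14833 = 667485.

667485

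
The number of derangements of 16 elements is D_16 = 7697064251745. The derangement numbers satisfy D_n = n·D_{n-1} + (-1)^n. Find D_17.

D_17 = 17·7697064251745 - 1 = 130850092279664.

130850092279664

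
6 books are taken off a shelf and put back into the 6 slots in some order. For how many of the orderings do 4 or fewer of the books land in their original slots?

719

# with exactly i fixed is C(6,i)·!(6-i); sum over i=0..4:
  i=0: C(6,0)·!6 = 1·265 = 265
  i=1: C(6,1)·!5 = 6·44 = 264
  i=2: C(6,2)·!4 = 15·9 = 135
  i=3: C(6,3)·!3 = 20·2 = 40
  i=4: C(6,4)·!2 = 15·1 = 15
Total = 719.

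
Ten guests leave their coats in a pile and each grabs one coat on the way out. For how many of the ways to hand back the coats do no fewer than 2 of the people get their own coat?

Sum C(10,i)·!(10-i) for i = 2..10:
  i=2: C(10,2)·!8 = 45·14833 = 667485
  i=3: C(10,3)·!7 = 120·1854 = 222480
  i=4: C(10,4)·!6 = 210·265 = 55650
  i=5: C(10,5)·!5 = 252·44 = 11088
  i=6: C(10,6)·!4 = 210·9 = 1890
  i=7: C(10,7)·!3 = 120·2 = 240
  i=8: C(10,8)·!2 = 45·1 = 45
  i=9: C(10,9)·!1 = 10·0 = 0
  i=10: C(10,10)·!0 = 1·1 = 1
Total = 958879.

958879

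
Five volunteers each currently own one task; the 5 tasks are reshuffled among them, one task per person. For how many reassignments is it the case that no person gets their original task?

Use !n = n·!(n-1) + (-1)^n.
!5 = 5·9 - 1 = 44

44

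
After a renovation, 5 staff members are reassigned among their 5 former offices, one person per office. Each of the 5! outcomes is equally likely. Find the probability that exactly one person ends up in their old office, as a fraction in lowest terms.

3/8

Favorable outcomes: C(5,1)·!4 = 5·9 = 45.
Total outcomes: 5! = 120.
Probability = 45/120 = 3/8.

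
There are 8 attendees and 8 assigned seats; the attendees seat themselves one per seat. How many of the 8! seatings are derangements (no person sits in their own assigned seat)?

The subfactorial !8 = [8!/e] (nearest integer).
8! = 40320, and 40320/e ≈ 14832.90, so !8 = 14833.

14833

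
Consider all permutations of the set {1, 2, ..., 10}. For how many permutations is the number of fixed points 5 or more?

Sum C(10,i)·!(10-i) for i = 5..10:
  i=5: C(10,5)·!5 = 252·44 = 11088
  i=6: C(10,6)·!4 = 210·9 = 1890
  i=7: C(10,7)·!3 = 120·2 = 240
  i=8: C(10,8)·!2 = 45·1 = 45
  i=9: C(10,9)·!1 = 10·0 = 0
  i=10: C(10,10)·!0 = 1·1 = 1
Total = 13264.

13264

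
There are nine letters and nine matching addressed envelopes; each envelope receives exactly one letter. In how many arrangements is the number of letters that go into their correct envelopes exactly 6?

Pick the 6 fixed positions: C(9,6) = 84 ways.
The other 3 form a derangement: !3 = 2.
Total: 84 × 2 = 168.

168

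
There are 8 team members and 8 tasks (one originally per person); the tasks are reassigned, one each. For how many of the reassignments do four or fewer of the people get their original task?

40179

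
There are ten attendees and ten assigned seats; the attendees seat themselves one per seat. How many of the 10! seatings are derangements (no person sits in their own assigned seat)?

1334961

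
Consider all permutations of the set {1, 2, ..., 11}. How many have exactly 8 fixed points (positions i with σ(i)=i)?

Choose which 8 of the 11 are fixed: C(11,8) = 165.
The other 3 form a derangement: !3 = 2.
Total: 165 × 2 = 330.

330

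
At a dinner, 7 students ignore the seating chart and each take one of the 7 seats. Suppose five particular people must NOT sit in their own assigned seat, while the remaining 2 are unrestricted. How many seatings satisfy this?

2428

Let A_j be the event that the j-th constrained one is fixed. By inclusion-exclusion over the 5 events:
Σ_{j=0}^{5} (-1)^j C(5,j)(7-j)!
= C(5,0)·7! - C(5,1)·6! + C(5,2)·5! - C(5,3)·4! + C(5,4)·3! - C(5,5)·2!
= 5040 - 3600 + 1200 - 240 + 30 - 2
= 2428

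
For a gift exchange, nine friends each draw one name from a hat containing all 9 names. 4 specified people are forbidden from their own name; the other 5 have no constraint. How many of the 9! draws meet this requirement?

229080

Inclusion-exclusion on the 4 forbidden self-matches:
Σ_{j=0}^{4} (-1)^j C(4,j)(9-j)!
= C(4,0)·9! - C(4,1)·8! + C(4,2)·7! - C(4,3)·6! + C(4,4)·5!
= 362880 - 161280 + 30240 - 2880 + 120
= 229080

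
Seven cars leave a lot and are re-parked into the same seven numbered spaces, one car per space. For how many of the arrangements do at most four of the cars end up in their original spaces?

# with exactly i fixed is C(7,i)·!(7-i); sum over i=0..4:
  i=0: C(7,0)·!7 = 1·1854 = 1854
  i=1: C(7,1)·!6 = 7·265 = 1855
  i=2: C(7,2)·!5 = 21·44 = 924
  i=3: C(7,3)·!4 = 35·9 = 315
  i=4: C(7,4)·!3 = 35·2 = 70
Total = 5018.

5018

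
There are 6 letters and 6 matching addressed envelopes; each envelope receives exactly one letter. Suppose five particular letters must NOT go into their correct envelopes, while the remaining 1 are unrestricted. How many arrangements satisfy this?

309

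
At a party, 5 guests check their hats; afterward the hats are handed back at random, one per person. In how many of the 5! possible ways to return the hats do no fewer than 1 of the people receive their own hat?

76

Sum C(5,i)·!(5-i) for i = 1..5:
  i=1: C(5,1)·!4 = 5·9 = 45
  i=2: C(5,2)·!3 = 10·2 = 20
  i=3: C(5,3)·!2 = 10·1 = 10
  i=4: C(5,4)·!1 = 5·0 = 0
  i=5: C(5,5)·!0 = 1·1 = 1
Total = 76.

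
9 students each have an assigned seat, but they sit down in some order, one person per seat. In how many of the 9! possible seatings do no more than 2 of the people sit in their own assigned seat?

333737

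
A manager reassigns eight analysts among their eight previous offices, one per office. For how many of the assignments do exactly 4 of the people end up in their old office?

Pick the 4 fixed positions: C(8,4) = 70 ways.
The other 4 form a derangement: !4 = 9.
Total: 70 × 9 = 630.

630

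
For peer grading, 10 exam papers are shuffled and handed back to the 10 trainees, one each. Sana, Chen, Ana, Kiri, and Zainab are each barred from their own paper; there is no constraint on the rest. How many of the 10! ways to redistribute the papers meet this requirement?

2170680

Let A_j be the event that the j-th constrained one is fixed. By inclusion-exclusion over the 5 events:
Σ_{j=0}^{5} (-1)^j C(5,j)(10-j)!
= C(5,0)·10! - C(5,1)·9! + C(5,2)·8! - C(5,3)·7! + C(5,4)·6! - C(5,5)·5!
= 3628800 - 1814400 + 403200 - 50400 + 3600 - 120
= 2170680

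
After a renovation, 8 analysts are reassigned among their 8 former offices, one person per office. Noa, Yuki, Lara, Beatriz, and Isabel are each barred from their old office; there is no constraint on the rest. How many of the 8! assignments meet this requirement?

21234

Let A_j be the event that the j-th constrained one is fixed. By inclusion-exclusion over the 5 events:
Σ_{j=0}^{5} (-1)^j C(5,j)(8-j)!
= C(5,0)·8! - C(5,1)·7! + C(5,2)·6! - C(5,3)·5! + C(5,4)·4! - C(5,5)·3!
= 40320 - 25200 + 7200 - 1200 + 120 - 6
= 21234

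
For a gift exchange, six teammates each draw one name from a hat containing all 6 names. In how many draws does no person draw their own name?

Use !n = (n-1)(!(n-1) + !(n-2)).
!6 = 5·(44 + 9) = 5·53 = 265

265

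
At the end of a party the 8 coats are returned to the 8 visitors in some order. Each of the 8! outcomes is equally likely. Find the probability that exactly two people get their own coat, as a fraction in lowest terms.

Favorable outcomes: C(8,2)·!6 = 28·265 = 7420.
Total outcomes: 8! = 40320.
Probability = 7420/40320 = 53/288.

53/288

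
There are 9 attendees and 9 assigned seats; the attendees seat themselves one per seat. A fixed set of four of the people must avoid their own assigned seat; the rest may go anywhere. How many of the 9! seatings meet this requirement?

Let A_j be the event that the j-th constrained one is fixed. By inclusion-exclusion over the 4 events:
Σ_{j=0}^{4} (-1)^j C(4,j)(9-j)!
= C(4,0)·9! - C(4,1)·8! + C(4,2)·7! - C(4,3)·6! + C(4,4)·5!
= 362880 - 161280 + 30240 - 2880 + 120
= 229080

229080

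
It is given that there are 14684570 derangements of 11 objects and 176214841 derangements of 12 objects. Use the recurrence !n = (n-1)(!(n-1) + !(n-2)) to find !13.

!13 = (13-1)·(!12 + !11) = 12·(176214841 + 14684570) = 12·190899411 = 2290792932.

2290792932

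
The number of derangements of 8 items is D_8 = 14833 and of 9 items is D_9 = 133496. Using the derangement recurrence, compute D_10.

1334961

D_10 = (10-1)·(D_9 + D_8) = 9·(133496 + 14833) = 9·148329 = 1334961.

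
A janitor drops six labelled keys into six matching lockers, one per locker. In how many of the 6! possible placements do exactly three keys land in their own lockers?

Choose which 3 of the 6 are fixed: C(6,3) = 20.
The remaining 3 must be deranged: !3 = 2.
Total: 20 × 2 = 40.

40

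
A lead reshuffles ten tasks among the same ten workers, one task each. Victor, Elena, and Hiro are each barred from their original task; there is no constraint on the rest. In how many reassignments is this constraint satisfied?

2656080

Inclusion-exclusion on the 3 forbidden self-matches:
Σ_{j=0}^{3} (-1)^j C(3,j)(10-j)!
= C(3,0)·10! - C(3,1)·9! + C(3,2)·8! - C(3,3)·7!
= 3628800 - 1088640 + 120960 - 5040
= 2656080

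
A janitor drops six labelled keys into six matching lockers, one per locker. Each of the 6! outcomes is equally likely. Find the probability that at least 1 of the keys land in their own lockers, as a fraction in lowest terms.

91/144

Favorable outcomes: Σ_{i≥1} C(6,i)·!(6-i) = 6·44 + 15·9 + 20·2 + 15·1 + 6·0 + 1·1 = 455.
Total outcomes: 6! = 720.
Probability = 455/720 = 91/144.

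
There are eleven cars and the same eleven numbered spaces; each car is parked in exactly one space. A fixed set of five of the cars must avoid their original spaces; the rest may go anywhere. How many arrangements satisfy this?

Let A_j be the event that the j-th constrained one is fixed. By inclusion-exclusion over the 5 events:
Σ_{j=0}^{5} (-1)^j C(5,j)(11-j)!
= C(5,0)·11! - C(5,1)·10! + C(5,2)·9! - C(5,3)·8! + C(5,4)·7! - C(5,5)·6!
= 39916800 - 18144000 + 3628800 - 403200 + 25200 - 720
= 25022880

25022880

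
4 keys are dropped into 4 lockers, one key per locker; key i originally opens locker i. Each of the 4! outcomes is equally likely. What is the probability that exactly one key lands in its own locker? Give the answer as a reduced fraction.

Favorable outcomes: C(4,1)·!3 = 4·2 = 8.
Total outcomes: 4! = 24.
Probability = 8/24 = 1/3.

1/3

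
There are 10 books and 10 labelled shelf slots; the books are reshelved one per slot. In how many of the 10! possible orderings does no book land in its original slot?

The subfactorial !10 = [10!/e] (nearest integer).
10! = 3628800, and 3628800/e ≈ 1334960.92, so !10 = 1334961.

1334961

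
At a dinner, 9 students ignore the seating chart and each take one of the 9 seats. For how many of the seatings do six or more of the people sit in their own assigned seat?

# with exactly i fixed is C(9,i)·!(9-i); sum over i=6..9:
  i=6: C(9,6)·!3 = 84·2 = 168
  i=7: C(9,7)·!2 = 36·1 = 36
  i=8: C(9,8)·!1 = 9·0 = 0
  i=9: C(9,9)·!0 = 1·1 = 1
Total = 205.

205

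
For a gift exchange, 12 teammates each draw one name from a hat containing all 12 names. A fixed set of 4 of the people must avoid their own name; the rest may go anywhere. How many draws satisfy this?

Let A_j be the event that the j-th constrained one is fixed. By inclusion-exclusion over the 4 events:
Σ_{j=0}^{4} (-1)^j C(4,j)(12-j)!
= C(4,0)·12! - C(4,1)·11! + C(4,2)·10! - C(4,3)·9! + C(4,4)·8!
= 479001600 - 159667200 + 21772800 - 1451520 + 40320
= 339696000

339696000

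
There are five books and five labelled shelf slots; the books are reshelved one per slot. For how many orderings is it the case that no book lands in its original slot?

44

!5 = 5! · Σ_{k=0}^{5} (-1)^k/k!
= 5! - 5!/1! + 5!/2! - 5!/3! + 5!/4! - 5!/5!
= 120 - 120 + 60 - 20 + 5 - 1
= 44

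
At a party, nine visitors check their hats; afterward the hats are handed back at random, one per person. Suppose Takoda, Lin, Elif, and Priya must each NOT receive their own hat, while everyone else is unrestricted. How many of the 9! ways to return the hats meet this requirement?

229080

Let A_j be the event that the j-th constrained one is fixed. By inclusion-exclusion over the 4 events:
Σ_{j=0}^{4} (-1)^j C(4,j)(9-j)!
= C(4,0)·9! - C(4,1)·8! + C(4,2)·7! - C(4,3)·6! + C(4,4)·5!
= 362880 - 161280 + 30240 - 2880 + 120
= 229080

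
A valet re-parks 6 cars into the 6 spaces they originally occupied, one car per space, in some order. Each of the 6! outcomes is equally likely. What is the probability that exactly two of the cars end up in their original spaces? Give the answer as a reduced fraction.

3/16

Favorable outcomes: C(6,2)·!4 = 15·9 = 135.
Total outcomes: 6! = 720.
Probability = 135/720 = 3/16.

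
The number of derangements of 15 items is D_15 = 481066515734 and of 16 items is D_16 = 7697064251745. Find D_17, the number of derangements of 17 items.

D_17 = (17-1)·(D_16 + D_15) = 16·(7697064251745 + 481066515734) = 16·8178130767479 = 130850092279664.

130850092279664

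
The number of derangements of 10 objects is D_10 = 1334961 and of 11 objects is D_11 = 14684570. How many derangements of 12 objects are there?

D_12 = (12-1)·(D_11 + D_10) = 11·(14684570 + 1334961) = 11·16019531 = 176214841.

176214841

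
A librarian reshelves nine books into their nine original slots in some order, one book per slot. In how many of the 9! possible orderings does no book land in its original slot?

133496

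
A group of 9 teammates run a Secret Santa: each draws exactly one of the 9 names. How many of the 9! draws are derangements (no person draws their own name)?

133496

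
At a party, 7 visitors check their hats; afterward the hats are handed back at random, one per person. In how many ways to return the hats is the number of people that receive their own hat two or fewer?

4633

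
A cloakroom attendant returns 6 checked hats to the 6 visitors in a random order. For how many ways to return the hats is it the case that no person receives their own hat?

265

!6 = 6! · Σ_{k=0}^{6} (-1)^k/k!
= 6! - 6!/1! + 6!/2! - 6!/3! + 6!/4! - 6!/5! + 6!/6!
= 720 - 720 + 360 - 120 + 30 - 6 + 1
= 265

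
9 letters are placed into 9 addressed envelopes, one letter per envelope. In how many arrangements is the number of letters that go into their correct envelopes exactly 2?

Pick the 2 fixed positions: C(9,2) = 36 ways.
The remaining 7 must be deranged: !7 = 1854.
Total: 36 × 1854 = 66744.

66744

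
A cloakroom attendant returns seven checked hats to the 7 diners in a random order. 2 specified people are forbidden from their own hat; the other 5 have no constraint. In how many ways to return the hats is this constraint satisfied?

3720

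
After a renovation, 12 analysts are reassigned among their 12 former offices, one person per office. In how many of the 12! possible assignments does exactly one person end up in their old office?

176214840

Pick the single fixed position: C(12,1) = 12 ways.
The remaining 11 must be deranged: !11 = 14684570.
Total: 12 × 14684570 = 176214840.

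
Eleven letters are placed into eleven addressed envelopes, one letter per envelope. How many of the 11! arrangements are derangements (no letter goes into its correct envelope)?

14684570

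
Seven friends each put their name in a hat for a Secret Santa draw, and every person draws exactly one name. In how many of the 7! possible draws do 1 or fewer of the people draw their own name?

3709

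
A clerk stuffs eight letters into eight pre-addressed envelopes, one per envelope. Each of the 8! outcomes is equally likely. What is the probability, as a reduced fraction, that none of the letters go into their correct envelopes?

2119/5760

Favorable outcomes: !8 = 14833.
Total outcomes: 8! = 40320.
Probability = 14833/40320 = 2119/5760.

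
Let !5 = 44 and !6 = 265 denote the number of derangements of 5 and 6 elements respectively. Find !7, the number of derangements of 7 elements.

!7 = (7-1)·(!6 + !5) = 6·(265 + 44) = 6·309 = 1854.

1854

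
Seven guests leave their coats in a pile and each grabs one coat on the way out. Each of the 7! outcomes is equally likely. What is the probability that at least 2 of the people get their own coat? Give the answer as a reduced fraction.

1331/5040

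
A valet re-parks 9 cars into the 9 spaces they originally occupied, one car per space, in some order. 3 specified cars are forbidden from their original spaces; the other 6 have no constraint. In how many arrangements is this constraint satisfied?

256320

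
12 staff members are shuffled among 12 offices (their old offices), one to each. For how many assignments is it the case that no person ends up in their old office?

176214841

!12 is the nearest integer to 12!/e.
12! = 479001600, and 479001600/e ≈ 176214840.93, so !12 = 176214841.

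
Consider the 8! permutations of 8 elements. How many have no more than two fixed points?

37085

# with exactly i fixed is C(8,i)·!(8-i); sum over i=0..2:
  i=0: C(8,0)·!8 = 1·14833 = 14833
  i=1: C(8,1)·!7 = 8·1854 = 14832
  i=2: C(8,2)·!6 = 28·265 = 7420
Total = 37085.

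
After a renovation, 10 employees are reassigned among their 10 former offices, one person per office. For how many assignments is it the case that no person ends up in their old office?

1334961

Recurrence: !10 = 10·!9 + (-1)^10.
!10 = 10·133496 + 1 = 1334961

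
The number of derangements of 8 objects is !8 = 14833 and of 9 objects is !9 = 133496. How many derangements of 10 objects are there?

!10 = (10-1)·(!9 + !8) = 9·(133496 + 14833) = 9·148329 = 1334961.

1334961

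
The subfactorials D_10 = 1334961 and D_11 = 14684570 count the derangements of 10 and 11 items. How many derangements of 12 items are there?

D_12 = (12-1)·(D_11 + D_10) = 11·(14684570 + 1334961) = 11·16019531 = 176214841.

176214841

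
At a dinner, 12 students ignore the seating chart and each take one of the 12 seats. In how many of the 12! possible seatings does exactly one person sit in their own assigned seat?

Choose which one of the 12 is fixed: C(12,1) = 12.
The remaining 11 must be deranged: !11 = 14684570.
Total: 12 × 14684570 = 176214840.

176214840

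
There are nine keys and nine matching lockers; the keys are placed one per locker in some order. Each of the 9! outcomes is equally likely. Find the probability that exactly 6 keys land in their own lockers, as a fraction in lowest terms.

1/2160

Favorable outcomes: C(9,6)·!3 = 84·2 = 168.
Total outcomes: 9! = 362880.
Probability = 168/362880 = 1/2160.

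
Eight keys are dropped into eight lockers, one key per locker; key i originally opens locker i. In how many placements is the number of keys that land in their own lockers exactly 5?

112

Pick the 5 fixed positions: C(8,5) = 56 ways.
The other 3 form a derangement: !3 = 2.
Total: 56 × 2 = 112.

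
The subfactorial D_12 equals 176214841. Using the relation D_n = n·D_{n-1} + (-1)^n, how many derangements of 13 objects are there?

2290792932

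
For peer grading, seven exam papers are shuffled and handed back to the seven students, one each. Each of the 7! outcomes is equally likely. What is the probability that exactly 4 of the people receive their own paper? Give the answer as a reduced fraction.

1/72

Favorable outcomes: C(7,4)·!3 = 35·2 = 70.
Total outcomes: 7! = 5040.
Probability = 70/5040 = 1/72.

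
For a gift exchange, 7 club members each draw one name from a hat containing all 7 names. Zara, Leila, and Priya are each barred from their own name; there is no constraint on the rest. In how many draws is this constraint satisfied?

3216

Inclusion-exclusion on the 3 forbidden self-matches:
Σ_{j=0}^{3} (-1)^j C(3,j)(7-j)!
= C(3,0)·7! - C(3,1)·6! + C(3,2)·5! - C(3,3)·4!
= 5040 - 2160 + 360 - 24
= 3216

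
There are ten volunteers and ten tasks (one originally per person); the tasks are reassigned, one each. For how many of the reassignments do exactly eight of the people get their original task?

45

Pick the 8 fixed positions: C(10,8) = 45 ways.
The other 2 form a derangement: !2 = 1.
Total: 45 × 1 = 45.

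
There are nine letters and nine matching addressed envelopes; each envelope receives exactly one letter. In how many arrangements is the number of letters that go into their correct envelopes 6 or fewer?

362843

Sum C(9,i)·!(9-i) for i = 0..6:
  i=0: C(9,0)·!9 = 1·133496 = 133496
  i=1: C(9,1)·!8 = 9·14833 = 133497
  i=2: C(9,2)·!7 = 36·1854 = 66744
  i=3: C(9,3)·!6 = 84·265 = 22260
  i=4: C(9,4)·!5 = 126·44 = 5544
  i=5: C(9,5)·!4 = 126·9 = 1134
  i=6: C(9,6)·!3 = 84·2 = 168
Total = 362843.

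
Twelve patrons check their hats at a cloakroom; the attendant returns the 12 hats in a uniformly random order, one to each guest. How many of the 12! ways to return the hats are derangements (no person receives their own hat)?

176214841

Use !n = n·!(n-1) + (-1)^n.
!12 = 12·14684570 + 1 = 176214841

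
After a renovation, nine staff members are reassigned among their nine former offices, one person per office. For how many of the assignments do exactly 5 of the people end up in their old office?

1134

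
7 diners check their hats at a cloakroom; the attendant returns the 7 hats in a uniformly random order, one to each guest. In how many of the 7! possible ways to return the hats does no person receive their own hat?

1854

By inclusion-exclusion, !7 = Σ (-1)^k · 7!/k! for k=0..7
= 7! - 7!/1! + 7!/2! - 7!/3! + 7!/4! - 7!/5! + 7!/6! - 7!/7!
= 5040 - 5040 + 2520 - 840 + 210 - 42 + 7 - 1
= 1854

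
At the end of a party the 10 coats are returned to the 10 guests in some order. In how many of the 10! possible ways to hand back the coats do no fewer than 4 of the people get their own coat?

68914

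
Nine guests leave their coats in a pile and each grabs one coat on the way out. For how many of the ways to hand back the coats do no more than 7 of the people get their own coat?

# with exactly i fixed is C(9,i)·!(9-i); sum over i=0..7:
  i=0: C(9,0)·!9 = 1·133496 = 133496
  i=1: C(9,1)·!8 = 9·14833 = 133497
  i=2: C(9,2)·!7 = 36·1854 = 66744
  i=3: C(9,3)·!6 = 84·265 = 22260
  i=4: C(9,4)·!5 = 126·44 = 5544
  i=5: C(9,5)·!4 = 126·9 = 1134
  i=6: C(9,6)·!3 = 84·2 = 168
  i=7: C(9,7)·!2 = 36·1 = 36
Total = 362879.

362879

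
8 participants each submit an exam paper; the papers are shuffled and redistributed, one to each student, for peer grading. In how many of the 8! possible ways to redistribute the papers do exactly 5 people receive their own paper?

112

Pick the 5 fixed positions: C(8,5) = 56 ways.
The remaining 3 must be deranged: !3 = 2.
Total: 56 × 2 = 112.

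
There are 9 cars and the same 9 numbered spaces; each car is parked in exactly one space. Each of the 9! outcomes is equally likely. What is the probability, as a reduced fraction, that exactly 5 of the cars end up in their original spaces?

1/320

Favorable outcomes: C(9,5)·!4 = 126·9 = 1134.
Total outcomes: 9! = 362880.
Probability = 1134/362880 = 1/320.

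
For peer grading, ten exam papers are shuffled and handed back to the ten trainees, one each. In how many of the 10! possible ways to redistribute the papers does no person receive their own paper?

1334961

The number of derangements of 10 is !10 = Σ_{k=0}^{10} (-1)^k·10!/k!
= 10! - 10!/1! + 10!/2! - 10!/3! + 10!/4! - 10!/5! + 10!/6! - 10!/7! + 10!/8! - 10!/9! + 10!/10!
= 3628800 - 3628800 + 1814400 - 604800 + 151200 - 30240 + 5040 - 720 + 90 - 10 + 1
= 1334961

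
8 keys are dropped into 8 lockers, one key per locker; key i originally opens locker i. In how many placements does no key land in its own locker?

!8 is the nearest integer to 8!/e.
8! = 40320, and 40320/e ≈ 14832.90, so !8 = 14833.

14833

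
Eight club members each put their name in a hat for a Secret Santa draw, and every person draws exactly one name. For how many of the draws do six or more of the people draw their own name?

29

Sum C(8,i)·!(8-i) for i = 6..8:
  i=6: C(8,6)·!2 = 28·1 = 28
  i=7: C(8,7)·!1 = 8·0 = 0
  i=8: C(8,8)·!0 = 1·1 = 1
Total = 29.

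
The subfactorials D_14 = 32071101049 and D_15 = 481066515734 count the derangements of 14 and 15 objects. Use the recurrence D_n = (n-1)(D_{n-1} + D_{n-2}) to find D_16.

7697064251745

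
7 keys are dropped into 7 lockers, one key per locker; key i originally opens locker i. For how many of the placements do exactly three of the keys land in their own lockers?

315

Choose which 3 of the 7 are fixed: C(7,3) = 35.
The remaining 4 must be deranged: !4 = 9.
Total: 35 × 9 = 315.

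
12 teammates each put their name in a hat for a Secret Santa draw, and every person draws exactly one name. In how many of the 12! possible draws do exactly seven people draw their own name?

34848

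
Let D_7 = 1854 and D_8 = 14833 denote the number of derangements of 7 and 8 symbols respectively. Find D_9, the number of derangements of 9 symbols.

133496

D_9 = (9-1)·(D_8 + D_7) = 8·(14833 + 1854) = 8·16687 = 133496.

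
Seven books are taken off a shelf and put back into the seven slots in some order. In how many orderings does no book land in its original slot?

Use !n = (n-1)(!(n-1) + !(n-2)).
!7 = 6·(265 + 44) = 6·309 = 1854

1854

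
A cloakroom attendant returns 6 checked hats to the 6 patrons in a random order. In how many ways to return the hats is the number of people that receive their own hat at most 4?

719

Sum C(6,i)·!(6-i) for i = 0..4:
  i=0: C(6,0)·!6 = 1·265 = 265
  i=1: C(6,1)·!5 = 6·44 = 264
  i=2: C(6,2)·!4 = 15·9 = 135
  i=3: C(6,3)·!3 = 20·2 = 40
  i=4: C(6,4)·!2 = 15·1 = 15
Total = 719.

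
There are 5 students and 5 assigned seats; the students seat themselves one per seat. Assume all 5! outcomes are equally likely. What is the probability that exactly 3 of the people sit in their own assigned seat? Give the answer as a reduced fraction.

Favorable outcomes: C(5,3)·!2 = 10·1 = 10.
Total outcomes: 5! = 120.
Probability = 10/120 = 1/12.

1/12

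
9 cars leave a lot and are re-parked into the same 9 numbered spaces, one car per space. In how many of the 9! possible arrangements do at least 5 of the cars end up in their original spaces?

# with exactly i fixed is C(9,i)·!(9-i); sum over i=5..9:
  i=5: C(9,5)·!4 = 126·9 = 1134
  i=6: C(9,6)·!3 = 84·2 = 168
  i=7: C(9,7)·!2 = 36·1 = 36
  i=8: C(9,8)·!1 = 9·0 = 0
  i=9: C(9,9)·!0 = 1·1 = 1
Total = 1339.

1339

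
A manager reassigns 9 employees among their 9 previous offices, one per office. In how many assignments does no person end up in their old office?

133496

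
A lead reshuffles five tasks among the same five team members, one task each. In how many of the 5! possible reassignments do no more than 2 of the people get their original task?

# with exactly i fixed is C(5,i)·!(5-i); sum over i=0..2:
  i=0: C(5,0)·!5 = 1·44 = 44
  i=1: C(5,1)·!4 = 5·9 = 45
  i=2: C(5,2)·!3 = 10·2 = 20
Total = 109.

109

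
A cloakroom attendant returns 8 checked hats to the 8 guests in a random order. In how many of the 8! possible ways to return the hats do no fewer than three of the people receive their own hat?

# with exactly i fixed is C(8,i)·!(8-i); sum over i=3..8:
  i=3: C(8,3)·!5 = 56·44 = 2464
  i=4: C(8,4)·!4 = 70·9 = 630
  i=5: C(8,5)·!3 = 56·2 = 112
  i=6: C(8,6)·!2 = 28·1 = 28
  i=7: C(8,7)·!1 = 8·0 = 0
  i=8: C(8,8)·!0 = 1·1 = 1
Total = 3235.

3235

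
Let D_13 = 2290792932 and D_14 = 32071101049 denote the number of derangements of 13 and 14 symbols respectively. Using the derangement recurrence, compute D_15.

481066515734

D_15 = (15-1)·(D_14 + D_13) = 14·(32071101049 + 2290792932) = 14·34361893981 = 481066515734.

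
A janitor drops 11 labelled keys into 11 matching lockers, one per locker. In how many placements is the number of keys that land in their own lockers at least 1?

# with exactly i fixed is C(11,i)·!(11-i); sum over i=1..11:
  i=1: C(11,1)·!10 = 11·1334961 = 14684571
  i=2: C(11,2)·!9 = 55·133496 = 7342280
  i=3: C(11,3)·!8 = 165·14833 = 2447445
  i=4: C(11,4)·!7 = 330·1854 = 611820
  i=5: C(11,5)·!6 = 462·265 = 122430
  i=6: C(11,6)·!5 = 462·44 = 20328
  i=7: C(11,7)·!4 = 330·9 = 2970
  i=8: C(11,8)·!3 = 165·2 = 330
  i=9: C(11,9)·!2 = 55·1 = 55
  i=10: C(11,10)·!1 = 11·0 = 0
  i=11: C(11,11)·!0 = 1·1 = 1
Total = 25232230.

25232230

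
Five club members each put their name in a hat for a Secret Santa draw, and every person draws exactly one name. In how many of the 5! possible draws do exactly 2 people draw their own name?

Choose which 2 of the 5 are fixed: C(5,2) = 10.
The remaining 3 must be deranged: !3 = 2.
Total: 10 × 2 = 20.

20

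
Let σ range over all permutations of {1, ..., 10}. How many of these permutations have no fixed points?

1334961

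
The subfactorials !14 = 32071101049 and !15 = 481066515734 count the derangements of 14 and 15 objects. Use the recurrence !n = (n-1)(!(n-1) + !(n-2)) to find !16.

7697064251745

!16 = (16-1)·(!15 + !14) = 15·(481066515734 + 32071101049) = 15·513137616783 = 7697064251745.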